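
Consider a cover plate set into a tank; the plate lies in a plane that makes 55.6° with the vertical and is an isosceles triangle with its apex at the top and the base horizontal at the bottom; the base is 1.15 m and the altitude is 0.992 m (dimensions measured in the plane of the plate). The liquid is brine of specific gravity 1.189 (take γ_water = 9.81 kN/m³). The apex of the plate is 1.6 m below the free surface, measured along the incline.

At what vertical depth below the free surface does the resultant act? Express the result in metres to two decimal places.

γ = 1.189 × 9.81 = 11.66409 kN/m³.
The plate makes 55.6° with the vertical, i.e. θ = 90° − 55.6° = 34.4° to the horizontal. Measuring y along the incline from the free-surface line, vertical depth h = y·sinθ with sinθ = 0.564967.
With the apex up, the centroid sits 2h/3 = 2 × 0.992/3 = 0.661333 m below the apex, so y_c = 1.6 + 0.661333 = 2.26133 m and h_c = 2.26133 × 0.564967 = 1.27758 m.
A = ½ × 1.15 × 0.992 = 0.5704 m².
Resultant F = γ·h_c·A = 11.66409 × 1.27758 × 0.5704 = 8.49999 kN.
I_c = b·h³/36 = 1.15 × 0.992³/36 = 0.0311839 m⁴.
Centre of pressure: y_p = y_c + I_c/(y_c·A) = 2.26133 + 0.0311839/(2.26133 × 0.5704) = 2.26133 + 0.0241761 = 2.28551 m along the plane.
Vertically, h_p = y_p·sinθ = 2.28551 × 0.564967 = 1.29124 m.

h_p = 1.29 m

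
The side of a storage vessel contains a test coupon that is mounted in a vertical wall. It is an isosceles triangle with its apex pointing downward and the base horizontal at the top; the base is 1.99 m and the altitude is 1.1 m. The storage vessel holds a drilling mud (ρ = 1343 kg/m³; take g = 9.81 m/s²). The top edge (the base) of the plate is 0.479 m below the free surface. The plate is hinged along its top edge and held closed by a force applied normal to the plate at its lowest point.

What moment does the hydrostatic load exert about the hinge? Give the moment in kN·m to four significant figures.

M ≈ 5.441 kN·m

γ = ρg = 1343 × 9.81 / 1000 = 13.17483 kN/m³.
With the apex down, the centroid sits h/3 = 1.1/3 = 0.366667 m below the base (the top edge), so the centroid depth is h_c = 0.479 + 0.366667 = 0.845667 m.
A = ½ × 1.99 × 1.1 = 1.0945 m².
Resultant F = γ·h_c·A = 13.17483 × 0.845667 × 1.0945 = 12.1944 kN.
I_c = b·h³/36 = 1.99 × 1.1³/36 = 0.0735747 m⁴.
Centre of pressure: y_p = y_c + I_c/(y_c·A) = 0.845667 + 0.0735747/(0.845667 × 1.0945) = 0.845667 + 0.0794902 = 0.925157 m along the plane.
The resultant acts 0.366667 + 0.0794902 = 0.446157 m (along the plate) below the hinge at the top edge, so the moment about the hinge is M = F × 0.446157 = 12.1944 × 0.446157 = 5.44062 kN·m.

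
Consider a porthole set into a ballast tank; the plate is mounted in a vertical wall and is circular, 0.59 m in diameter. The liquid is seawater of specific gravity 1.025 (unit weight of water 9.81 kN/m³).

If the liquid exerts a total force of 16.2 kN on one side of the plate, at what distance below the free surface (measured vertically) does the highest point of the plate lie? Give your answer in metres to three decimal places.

d_top ≈ 5.598 m

γ = 1.025 × 9.81 = 10.05525 kN/m³.
A = π(0.295)² = 0.273397 m².
From F = γ·h_c·A, the centroid depth is h_c = 16.2/(10.05525 × 0.273397) = 5.89289 m.
The centroid is at the centre, 0.295 m below the top of the plate, so the highest point sits at h_top = 5.89289 − 0.295 = 5.59789 m below the surface.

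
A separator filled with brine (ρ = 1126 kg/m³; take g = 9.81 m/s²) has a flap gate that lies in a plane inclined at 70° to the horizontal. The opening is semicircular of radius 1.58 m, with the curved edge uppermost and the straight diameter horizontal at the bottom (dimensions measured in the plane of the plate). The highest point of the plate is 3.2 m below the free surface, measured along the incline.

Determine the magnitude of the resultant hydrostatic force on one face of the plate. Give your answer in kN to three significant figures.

F ≈ 167 kN

γ = ρg = 1126 × 9.81 / 1000 = 11.04606 kN/m³.
Let θ = 70° be the plate's angle to the horizontal; measure y along the incline from where the plane meets the free surface. Vertical depth h = y·sinθ with sinθ = 0.939693.
The centroid lies 4r/(3π) = 0.670573 m above the diameter, so r − 4r/(3π) = 1.58 − 0.670573 = 0.909427 m below the topmost point, so y_c = 3.2 + 0.909427 = 4.10943 m and h_c = 4.10943 × 0.939693 = 3.8616 m.
A = πr²/2 = π × 1.58²/2 = 3.92134 m².
Resultant F = γ·h_c·A = 11.04606 × 3.8616 × 3.92134 = 167.267 kN.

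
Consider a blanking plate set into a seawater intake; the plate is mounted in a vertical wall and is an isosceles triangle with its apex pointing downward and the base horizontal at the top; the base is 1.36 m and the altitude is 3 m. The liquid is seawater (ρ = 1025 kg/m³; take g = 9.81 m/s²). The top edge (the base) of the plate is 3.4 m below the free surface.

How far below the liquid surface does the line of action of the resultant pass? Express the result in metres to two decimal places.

γ = ρg = 1025 × 9.81 / 1000 = 10.05525 kN/m³.
With the apex down, the centroid sits h/3 = 3/3 = 1 m below the base (the top edge), so the centroid depth is h_c = 3.4 + 1 = 4.4 m.
A = ½ × 1.36 × 3 = 2.04 m².
Resultant F = γ·h_c·A = 10.05525 × 4.4 × 2.04 = 90.2559 kN.
I_c = b·h³/36 = 1.36 × 3³/36 = 1.02 m⁴.
Centre of pressure: y_p = y_c + I_c/(y_c·A) = 4.4 + 1.02/(4.4 × 2.04) = 4.4 + 0.113636 = 4.51364 m along the plane.

h_p = 4.51 m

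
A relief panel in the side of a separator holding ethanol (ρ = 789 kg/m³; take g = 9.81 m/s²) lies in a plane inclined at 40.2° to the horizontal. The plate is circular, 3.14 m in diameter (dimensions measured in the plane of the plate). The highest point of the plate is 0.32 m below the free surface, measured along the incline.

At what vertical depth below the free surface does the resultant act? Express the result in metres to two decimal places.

γ = ρg = 789 × 9.81 / 1000 = 7.74009 kN/m³.
Let θ = 40.2° be the plate's angle to the horizontal; measure y along the incline from where the plane meets the free surface. Vertical depth h = y·sinθ with sinθ = 0.645458.
The centroid is at the centre, 1.57 m below the top of the plate, so y_c = 0.32 + 1.57 = 1.89 m and h_c = 1.89 × 0.645458 = 1.21992 m.
A = π(1.57)² = 7.74371 m².
Resultant F = γ·h_c·A = 7.74009 × 1.21992 × 7.74371 = 73.1184 kN.
I_c = πr⁴/4 = π × 1.57⁴/4 = 4.77187 m⁴.
Centre of pressure: y_p = y_c + I_c/(y_c·A) = 1.89 + 4.77187/(1.89 × 7.74371) = 1.89 + 0.326045 = 2.21604 m along the plane.
Vertically, h_p = y_p·sinθ = 2.21604 × 0.645458 = 1.43036 m.

h_p = 1.43 m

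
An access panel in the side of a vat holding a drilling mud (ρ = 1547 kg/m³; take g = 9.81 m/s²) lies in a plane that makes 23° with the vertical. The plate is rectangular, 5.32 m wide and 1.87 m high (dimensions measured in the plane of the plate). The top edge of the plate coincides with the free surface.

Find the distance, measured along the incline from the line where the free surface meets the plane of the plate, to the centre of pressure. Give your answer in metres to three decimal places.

γ = ρg = 1547 × 9.81 / 1000 = 15.17607 kN/m³.
The plate makes 23° with the vertical, i.e. θ = 90° − 23° = 67° to the horizontal. Measuring y along the incline from the free-surface line, vertical depth h = y·sinθ with sinθ = 0.920505.
The centroid lies 1.87/2 = 0.935 m below the top edge, so y_c = 0.935 m and h_c = 0.935 × 0.920505 = 0.860672 m.
A = 5.32 × 1.87 = 9.9484 m².
Resultant F = γ·h_c·A = 15.17607 × 0.860672 × 9.9484 = 129.942 kN.
I_c = b·h³/12 = 5.32 × 1.87³/12 = 2.89905 m⁴.
Centre of pressure: y_p = y_c + I_c/(y_c·A) = 0.935 + 2.89905/(0.935 × 9.9484) = 0.935 + 0.311667 = 1.24667 m along the plane.

y_p = 1.247 m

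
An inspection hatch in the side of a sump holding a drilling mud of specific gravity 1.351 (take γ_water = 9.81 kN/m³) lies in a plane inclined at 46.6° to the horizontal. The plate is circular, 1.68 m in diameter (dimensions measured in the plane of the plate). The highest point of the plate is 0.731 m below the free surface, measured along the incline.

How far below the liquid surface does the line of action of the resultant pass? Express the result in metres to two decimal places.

γ = 1.351 × 9.81 = 13.25331 kN/m³.
Let θ = 46.6° be the plate's angle to the horizontal; measure y along the incline from where the plane meets the free surface. Vertical depth h = y·sinθ with sinθ = 0.726575.
The centroid is at the centre, 0.84 m below the top of the plate, so y_c = 0.731 + 0.84 = 1.571 m and h_c = 1.571 × 0.726575 = 1.14145 m.
A = π(0.84)² = 2.21671 m².
Resultant F = γ·h_c·A = 13.25331 × 1.14145 × 2.21671 = 33.5344 kN.
I_c = πr⁴/4 = π × 0.84⁴/4 = 0.391027 m⁴.
Centre of pressure: y_p = y_c + I_c/(y_c·A) = 1.571 + 0.391027/(1.571 × 2.21671) = 1.571 + 0.112285 = 1.68328 m along the plane.
Vertically, h_p = y_p·sinθ = 1.68328 × 0.726575 = 1.22303 m.

h_p = 1.22 m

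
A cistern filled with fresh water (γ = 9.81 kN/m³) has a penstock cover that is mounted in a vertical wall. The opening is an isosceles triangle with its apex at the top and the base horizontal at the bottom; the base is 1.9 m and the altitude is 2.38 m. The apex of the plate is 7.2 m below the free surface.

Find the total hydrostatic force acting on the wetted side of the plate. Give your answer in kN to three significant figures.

γ = 9.81 kN/m³.
With the apex up, the centroid sits 2h/3 = 2 × 2.38/3 = 1.58667 m below the apex, so the centroid depth is h_c = 7.2 + 1.58667 = 8.78667 m.
A = ½ × 1.9 × 2.38 = 2.261 m².
Resultant F = γ·h_c·A = 9.81 × 8.78667 × 2.261 = 194.892 kN.

F ≈ 195 kN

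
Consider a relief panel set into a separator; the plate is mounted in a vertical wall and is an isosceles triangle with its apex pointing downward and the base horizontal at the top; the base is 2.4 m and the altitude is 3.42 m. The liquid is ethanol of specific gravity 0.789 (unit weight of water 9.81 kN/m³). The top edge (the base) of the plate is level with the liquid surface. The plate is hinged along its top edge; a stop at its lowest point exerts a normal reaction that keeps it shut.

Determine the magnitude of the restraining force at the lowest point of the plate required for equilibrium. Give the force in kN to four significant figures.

γ = 0.789 × 9.81 = 7.74009 kN/m³.
With the apex down, the centroid sits h/3 = 3.42/3 = 1.14 m below the base (the top edge), so the centroid depth is h_c = 1.14 m.
A = ½ × 2.4 × 3.42 = 4.104 m².
Resultant F = γ·h_c·A = 7.74009 × 1.14 × 4.104 = 36.2125 kN.
I_c = b·h³/36 = 2.4 × 3.42³/36 = 2.66678 m⁴.
Centre of pressure: y_p = y_c + I_c/(y_c·A) = 1.14 + 2.66678/(1.14 × 4.104) = 1.14 + 0.57 = 1.71 m along the plane.
The resultant acts 1.14 + 0.57 = 1.71 m (along the plate) below the hinge at the top edge, so the moment about the hinge is M = F × 1.71 = 36.2125 × 1.71 = 61.9234 kN·m.
A normal force at the bottom, 3.42 m from the hinge, must supply this moment: P = 61.9234/3.42 = 18.1063 kN.

P ≈ 18.11 kN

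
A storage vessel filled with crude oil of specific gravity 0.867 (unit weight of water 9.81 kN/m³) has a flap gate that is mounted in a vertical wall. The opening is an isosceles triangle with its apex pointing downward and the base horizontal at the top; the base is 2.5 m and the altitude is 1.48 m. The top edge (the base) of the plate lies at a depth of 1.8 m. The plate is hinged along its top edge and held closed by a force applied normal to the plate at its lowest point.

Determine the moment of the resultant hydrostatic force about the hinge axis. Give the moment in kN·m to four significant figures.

M ≈ 19.72 kN·m

γ = 0.867 × 9.81 = 8.50527 kN/m³.
With the apex down, the centroid sits h/3 = 1.48/3 = 0.493333 m below the base (the top edge), so the centroid depth is h_c = 1.8 + 0.493333 = 2.29333 m.
A = ½ × 2.5 × 1.48 = 1.85 m².
Resultant F = γ·h_c·A = 8.50527 × 2.29333 × 1.85 = 36.085 kN.
I_c = b·h³/36 = 2.5 × 1.48³/36 = 0.225124 m⁴.
Centre of pressure: y_p = y_c + I_c/(y_c·A) = 2.29333 + 0.225124/(2.29333 × 1.85) = 2.29333 + 0.053062 = 2.34639 m along the plane.
The resultant acts 0.493333 + 0.053062 = 0.546395 m (along the plate) below the hinge at the top edge, so the moment about the hinge is M = F × 0.546395 = 36.085 × 0.546395 = 19.7167 kN·m.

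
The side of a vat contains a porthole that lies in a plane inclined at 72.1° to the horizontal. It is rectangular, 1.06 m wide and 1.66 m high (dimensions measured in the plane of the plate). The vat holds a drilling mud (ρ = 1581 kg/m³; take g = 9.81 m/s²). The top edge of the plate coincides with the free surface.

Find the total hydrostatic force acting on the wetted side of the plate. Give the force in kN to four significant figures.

γ = ρg = 1581 × 9.81 / 1000 = 15.50961 kN/m³.
Let θ = 72.1° be the plate's angle to the horizontal; measure y along the incline from where the plane meets the free surface. Vertical depth h = y·sinθ with sinθ = 0.951594.
The centroid lies 1.66/2 = 0.83 m below the top edge, so y_c = 0.83 m and h_c = 0.83 × 0.951594 = 0.789823 m.
A = 1.06 × 1.66 = 1.7596 m².
Resultant F = γ·h_c·A = 15.50961 × 0.789823 × 1.7596 = 21.5548 kN.

F ≈ 21.55 kN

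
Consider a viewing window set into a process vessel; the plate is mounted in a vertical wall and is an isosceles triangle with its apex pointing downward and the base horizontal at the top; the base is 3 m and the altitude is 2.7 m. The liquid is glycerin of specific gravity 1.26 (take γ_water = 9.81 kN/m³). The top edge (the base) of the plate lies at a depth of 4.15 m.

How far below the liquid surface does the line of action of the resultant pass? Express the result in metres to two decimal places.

h_p = 5.13 m

γ = 1.26 × 9.81 = 12.3606 kN/m³.
With the apex down, the centroid sits h/3 = 2.7/3 = 0.9 m below the base (the top edge), so the centroid depth is h_c = 4.15 + 0.9 = 5.05 m.
A = ½ × 3 × 2.7 = 4.05 m².
Resultant F = γ·h_c·A = 12.3606 × 5.05 × 4.05 = 252.805 kN.
I_c = b·h³/36 = 3 × 2.7³/36 = 1.64025 m⁴.
Centre of pressure: y_p = y_c + I_c/(y_c·A) = 5.05 + 1.64025/(5.05 × 4.05) = 5.05 + 0.080198 = 5.1302 m along the plane.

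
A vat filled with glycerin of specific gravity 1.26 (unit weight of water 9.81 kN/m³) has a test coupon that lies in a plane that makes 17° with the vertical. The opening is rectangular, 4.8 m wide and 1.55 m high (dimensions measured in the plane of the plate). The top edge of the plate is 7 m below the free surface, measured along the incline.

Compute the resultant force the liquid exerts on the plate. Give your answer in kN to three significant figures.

γ = 1.26 × 9.81 = 12.3606 kN/m³.
The plate makes 17° with the vertical, i.e. θ = 90° − 17° = 73° to the horizontal. Measuring y along the incline from the free-surface line, vertical depth h = y·sinθ with sinθ = 0.956305.
The centroid lies 1.55/2 = 0.775 m below the top edge, so y_c = 7 + 0.775 = 7.775 m and h_c = 7.775 × 0.956305 = 7.43527 m.
A = 4.8 × 1.55 = 7.44 m².
Resultant F = γ·h_c·A = 12.3606 × 7.43527 × 7.44 = 683.769 kN.

F ≈ 684 kN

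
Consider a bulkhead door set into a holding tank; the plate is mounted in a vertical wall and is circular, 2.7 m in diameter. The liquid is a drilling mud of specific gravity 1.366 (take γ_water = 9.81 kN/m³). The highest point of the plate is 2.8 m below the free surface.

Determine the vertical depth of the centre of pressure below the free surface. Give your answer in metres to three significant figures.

γ = 1.366 × 9.81 = 13.40046 kN/m³.
The centroid is at the centre, 1.35 m below the top of the plate, so the centroid depth is h_c = 2.8 + 1.35 = 4.15 m.
A = π(1.35)² = 5.72555 m².
Resultant F = γ·h_c·A = 13.40046 × 4.15 × 5.72555 = 318.409 kN.
I_c = πr⁴/4 = π × 1.35⁴/4 = 2.6087 m⁴.
Centre of pressure: y_p = y_c + I_c/(y_c·A) = 4.15 + 2.6087/(4.15 × 5.72555) = 4.15 + 0.109789 = 4.25979 m along the plane.

h_p = 4.26 m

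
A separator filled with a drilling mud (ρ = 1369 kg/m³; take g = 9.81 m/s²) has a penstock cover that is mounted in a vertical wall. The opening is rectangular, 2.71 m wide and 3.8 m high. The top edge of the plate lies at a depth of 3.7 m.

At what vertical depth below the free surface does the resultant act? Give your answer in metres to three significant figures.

h_p = 5.81 m

γ = ρg = 1369 × 9.81 / 1000 = 13.42989 kN/m³.
The centroid lies 3.8/2 = 1.9 m below the top edge, so the centroid depth is h_c = 3.7 + 1.9 = 5.6 m.
A = 2.71 × 3.8 = 10.298 m².
Resultant F = γ·h_c·A = 13.42989 × 5.6 × 10.298 = 774.486 kN.
I_c = b·h³/12 = 2.71 × 3.8³/12 = 12.3919 m⁴.
Centre of pressure: y_p = y_c + I_c/(y_c·A) = 5.6 + 12.3919/(5.6 × 10.298) = 5.6 + 0.21488 = 5.81488 m along the plane.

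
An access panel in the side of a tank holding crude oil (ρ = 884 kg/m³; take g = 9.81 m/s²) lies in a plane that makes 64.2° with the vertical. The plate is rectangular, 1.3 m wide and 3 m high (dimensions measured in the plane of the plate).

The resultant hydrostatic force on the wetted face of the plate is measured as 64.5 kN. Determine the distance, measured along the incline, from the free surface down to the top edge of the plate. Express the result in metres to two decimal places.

γ = ρg = 884 × 9.81 / 1000 = 8.67204 kN/m³.
A = 1.3 × 3 = 3.9 m².
From F = γ·h_c·A, the centroid depth is h_c = 64.5/(8.67204 × 3.9) = 1.9071 m.
The plate makes 64.2° with the vertical, i.e. θ = 90° − 64.2° = 25.8° to the horizontal. Measuring y along the incline from the free-surface line, vertical depth h = y·sinθ with sinθ = 0.435231.
Along the incline, y_c = h_c/sinθ = 1.9071/0.435231 = 4.38181 m.
The centroid lies 3/2 = 1.5 m below the top edge, so the top edge sits at y_top = 4.38181 − 1.5 = 2.88181 m along the incline.

y_top ≈ 2.88 m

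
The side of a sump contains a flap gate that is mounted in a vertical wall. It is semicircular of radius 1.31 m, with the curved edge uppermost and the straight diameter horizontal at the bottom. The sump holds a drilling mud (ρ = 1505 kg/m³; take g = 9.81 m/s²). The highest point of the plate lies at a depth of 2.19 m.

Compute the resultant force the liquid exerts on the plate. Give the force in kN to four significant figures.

F ≈ 117.2 kN

γ = ρg = 1505 × 9.81 / 1000 = 14.76405 kN/m³.
The centroid lies 4r/(3π) = 0.555981 m above the diameter, so r − 4r/(3π) = 1.31 − 0.555981 = 0.754019 m below the topmost point, so the centroid depth is h_c = 2.19 + 0.754019 = 2.94402 m.
A = πr²/2 = π × 1.31²/2 = 2.69564 m².
Resultant F = γ·h_c·A = 14.76405 × 2.94402 × 2.69564 = 117.168 kN.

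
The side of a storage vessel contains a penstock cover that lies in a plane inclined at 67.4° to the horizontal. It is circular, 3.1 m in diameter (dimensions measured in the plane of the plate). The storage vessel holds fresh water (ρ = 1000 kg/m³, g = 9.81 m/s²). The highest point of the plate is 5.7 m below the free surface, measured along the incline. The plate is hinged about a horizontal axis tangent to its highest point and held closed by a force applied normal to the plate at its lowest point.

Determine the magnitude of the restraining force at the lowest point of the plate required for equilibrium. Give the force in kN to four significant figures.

P ≈ 261.0 kN

γ = ρg = 1000 × 9.81 = 9810 N/m³ = 9.81 kN/m³.
Let θ = 67.4° be the plate's angle to the horizontal; measure y along the incline from where the plane meets the free surface. Vertical depth h = y·sinθ with sinθ = 0.923210.
The centroid is at the centre, 1.55 m below the top of the plate, so y_c = 5.7 + 1.55 = 7.25 m and h_c = 7.25 × 0.923210 = 6.69327 m.
A = π(1.55)² = 7.54768 m².
Resultant F = γ·h_c·A = 9.81 × 6.69327 × 7.54768 = 495.588 kN.
I_c = πr⁴/4 = π × 1.55⁴/4 = 4.53332 m⁴.
Centre of pressure: y_p = y_c + I_c/(y_c·A) = 7.25 + 4.53332/(7.25 × 7.54768) = 7.25 + 0.0828447 = 7.33284 m along the plane.
The resultant acts 1.55 + 0.0828447 = 1.63284 m (along the plate) below the hinge at the top edge, so the moment about the hinge is M = F × 1.63284 = 495.588 × 1.63284 = 809.216 kN·m.
A normal force at the bottom, 3.1 m from the hinge, must supply this moment: P = 809.216/3.1 = 261.037 kN.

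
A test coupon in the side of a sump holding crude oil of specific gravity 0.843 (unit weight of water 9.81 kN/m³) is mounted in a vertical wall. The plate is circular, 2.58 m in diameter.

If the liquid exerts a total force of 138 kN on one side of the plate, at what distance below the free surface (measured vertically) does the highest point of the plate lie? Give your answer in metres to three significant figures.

γ = 0.843 × 9.81 = 8.26983 kN/m³.
A = π(1.29)² = 5.22792 m².
From F = γ·h_c·A, the centroid depth is h_c = 138/(8.26983 × 5.22792) = 3.19193 m.
The centroid is at the centre, 1.29 m below the top of the plate, so the highest point sits at h_top = 3.19193 − 1.29 = 1.90193 m below the surface.

d_top ≈ 1.90 m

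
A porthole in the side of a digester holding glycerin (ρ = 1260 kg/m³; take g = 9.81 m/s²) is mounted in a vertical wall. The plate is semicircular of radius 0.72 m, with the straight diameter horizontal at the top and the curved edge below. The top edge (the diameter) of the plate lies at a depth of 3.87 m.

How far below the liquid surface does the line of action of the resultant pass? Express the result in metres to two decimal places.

γ = ρg = 1260 × 9.81 / 1000 = 12.3606 kN/m³.
The centroid of a semicircle lies 4r/(3π) = 0.305577 m from the diameter, here below the top edge, so the centroid depth is h_c = 3.87 + 0.305577 = 4.17558 m.
A = πr²/2 = π × 0.72²/2 = 0.814301 m².
Resultant F = γ·h_c·A = 12.3606 × 4.17558 × 0.814301 = 42.0283 kN.
I_c = (π/8 − 8/(9π))·r⁴ = 0.109757 × 0.72⁴ = 0.0294959 m⁴.
Centre of pressure: y_p = y_c + I_c/(y_c·A) = 4.17558 + 0.0294959/(4.17558 × 0.814301) = 4.17558 + 0.00867481 = 4.18425 m along the plane.

h_p = 4.18 m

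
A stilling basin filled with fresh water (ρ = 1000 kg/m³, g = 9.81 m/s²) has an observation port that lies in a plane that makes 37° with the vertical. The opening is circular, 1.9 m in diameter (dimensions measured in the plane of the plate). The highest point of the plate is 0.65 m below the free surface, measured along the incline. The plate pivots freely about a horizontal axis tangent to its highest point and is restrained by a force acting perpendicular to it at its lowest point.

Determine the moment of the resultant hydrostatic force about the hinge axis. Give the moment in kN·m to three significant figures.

M ≈ 38.8 kN·m

γ = ρg = 1000 × 9.81 = 9810 N/m³ = 9.81 kN/m³.
The plate makes 37° with the vertical, i.e. θ = 90° − 37° = 53° to the horizontal. Measuring y along the incline from the free-surface line, vertical depth h = y·sinθ with sinθ = 0.798636.
The centroid is at the centre, 0.95 m below the top of the plate, so y_c = 0.65 + 0.95 = 1.6 m and h_c = 1.6 × 0.798636 = 1.27782 m.
A = π(0.95)² = 2.83529 m².
Resultant F = γ·h_c·A = 9.81 × 1.27782 × 2.83529 = 35.5415 kN.
I_c = πr⁴/4 = π × 0.95⁴/4 = 0.639712 m⁴.
Centre of pressure: y_p = y_c + I_c/(y_c·A) = 1.6 + 0.639712/(1.6 × 2.83529) = 1.6 + 0.141016 = 1.74102 m along the plane.
The resultant acts 0.95 + 0.141016 = 1.09102 m (along the plate) below the hinge at the top edge, so the moment about the hinge is M = F × 1.09102 = 35.5415 × 1.09102 = 38.7765 kN·m.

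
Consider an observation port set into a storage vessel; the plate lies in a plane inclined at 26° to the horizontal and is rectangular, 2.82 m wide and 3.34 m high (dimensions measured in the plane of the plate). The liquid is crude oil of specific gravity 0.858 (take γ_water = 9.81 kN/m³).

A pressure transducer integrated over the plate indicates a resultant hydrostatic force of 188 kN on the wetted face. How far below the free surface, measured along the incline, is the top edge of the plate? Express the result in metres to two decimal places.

y_top ≈ 3.74 m

γ = 0.858 × 9.81 = 8.41698 kN/m³.
A = 2.82 × 3.34 = 9.4188 m².
From F = γ·h_c·A, the centroid depth is h_c = 188/(8.41698 × 9.4188) = 2.37141 m.
Let θ = 26° be the plate's angle to the horizontal; measure y along the incline from where the plane meets the free surface. Vertical depth h = y·sinθ with sinθ = 0.438371.
Along the incline, y_c = h_c/sinθ = 2.37141/0.438371 = 5.4096 m.
The centroid lies 3.34/2 = 1.67 m below the top edge, so the top edge sits at y_top = 5.4096 − 1.67 = 3.7396 m along the incline.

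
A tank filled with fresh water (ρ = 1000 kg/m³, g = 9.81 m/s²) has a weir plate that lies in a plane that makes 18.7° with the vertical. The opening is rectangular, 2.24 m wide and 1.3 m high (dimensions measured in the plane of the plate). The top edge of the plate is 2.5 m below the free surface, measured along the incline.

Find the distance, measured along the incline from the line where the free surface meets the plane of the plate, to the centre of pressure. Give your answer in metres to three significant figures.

γ = ρg = 1000 × 9.81 = 9810 N/m³ = 9.81 kN/m³.
The plate makes 18.7° with the vertical, i.e. θ = 90° − 18.7° = 71.3° to the horizontal. Measuring y along the incline from the free-surface line, vertical depth h = y·sinθ with sinθ = 0.947210.
The centroid lies 1.3/2 = 0.65 m below the top edge, so y_c = 2.5 + 0.65 = 3.15 m and h_c = 3.15 × 0.947210 = 2.98371 m.
A = 2.24 × 1.3 = 2.912 m².
Resultant F = γ·h_c·A = 9.81 × 2.98371 × 2.912 = 85.2348 kN.
I_c = b·h³/12 = 2.24 × 1.3³/12 = 0.410107 m⁴.
Centre of pressure: y_p = y_c + I_c/(y_c·A) = 3.15 + 0.410107/(3.15 × 2.912) = 3.15 + 0.044709 = 3.19471 m along the plane.

y_p = 3.19 m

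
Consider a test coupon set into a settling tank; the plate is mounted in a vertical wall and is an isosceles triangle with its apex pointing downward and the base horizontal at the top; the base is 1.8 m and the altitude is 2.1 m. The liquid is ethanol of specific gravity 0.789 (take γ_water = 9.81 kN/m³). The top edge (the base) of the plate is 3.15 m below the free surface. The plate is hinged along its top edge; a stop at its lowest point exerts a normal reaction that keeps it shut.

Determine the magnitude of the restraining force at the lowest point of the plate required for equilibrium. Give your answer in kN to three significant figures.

P ≈ 20.5 kN

γ = 0.789 × 9.81 = 7.74009 kN/m³.
With the apex down, the centroid sits h/3 = 2.1/3 = 0.7 m below the base (the top edge), so the centroid depth is h_c = 3.15 + 0.7 = 3.85 m.
A = ½ × 1.8 × 2.1 = 1.89 m².
Resultant F = γ·h_c·A = 7.74009 × 3.85 × 1.89 = 56.3208 kN.
I_c = b·h³/36 = 1.8 × 2.1³/36 = 0.46305 m⁴.
Centre of pressure: y_p = y_c + I_c/(y_c·A) = 3.85 + 0.46305/(3.85 × 1.89) = 3.85 + 0.0636364 = 3.91364 m along the plane.
The resultant acts 0.7 + 0.0636364 = 0.763636 m (along the plate) below the hinge at the top edge, so the moment about the hinge is M = F × 0.763636 = 56.3208 × 0.763636 = 43.0086 kN·m.
A normal force at the bottom, 2.1 m from the hinge, must supply this moment: P = 43.0086/2.1 = 20.4803 kN.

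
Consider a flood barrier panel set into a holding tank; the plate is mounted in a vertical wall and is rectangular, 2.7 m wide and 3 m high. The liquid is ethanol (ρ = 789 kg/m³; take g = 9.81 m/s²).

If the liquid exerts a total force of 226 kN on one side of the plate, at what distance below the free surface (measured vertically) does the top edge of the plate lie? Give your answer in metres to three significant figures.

d_top ≈ 2.10 m

γ = ρg = 789 × 9.81 / 1000 = 7.74009 kN/m³.
A = 2.7 × 3 = 8.1 m².
From F = γ·h_c·A, the centroid depth is h_c = 226/(7.74009 × 8.1) = 3.60477 m.
The centroid lies 3/2 = 1.5 m below the top edge, so the top edge sits at h_top = 3.60477 − 1.5 = 2.10477 m below the surface.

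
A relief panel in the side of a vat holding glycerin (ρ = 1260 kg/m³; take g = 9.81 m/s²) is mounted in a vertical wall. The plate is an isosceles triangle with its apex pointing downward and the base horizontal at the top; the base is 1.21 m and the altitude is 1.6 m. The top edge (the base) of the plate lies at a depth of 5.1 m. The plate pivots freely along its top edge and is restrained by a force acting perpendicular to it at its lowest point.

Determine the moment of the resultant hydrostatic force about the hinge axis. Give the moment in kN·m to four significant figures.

M ≈ 37.65 kN·m

γ = ρg = 1260 × 9.81 / 1000 = 12.3606 kN/m³.
With the apex down, the centroid sits h/3 = 1.6/3 = 0.533333 m below the base (the top edge), so the centroid depth is h_c = 5.1 + 0.533333 = 5.63333 m.
A = ½ × 1.21 × 1.6 = 0.968 m².
Resultant F = γ·h_c·A = 12.3606 × 5.63333 × 0.968 = 67.4031 kN.
I_c = b·h³/36 = 1.21 × 1.6³/36 = 0.137671 m⁴.
Centre of pressure: y_p = y_c + I_c/(y_c·A) = 5.63333 + 0.137671/(5.63333 × 0.968) = 5.63333 + 0.0252465 = 5.65858 m along the plane.
The resultant acts 0.533333 + 0.0252465 = 0.558579 m (along the plate) below the hinge at the top edge, so the moment about the hinge is M = F × 0.558579 = 67.4031 × 0.558579 = 37.65 kN·m.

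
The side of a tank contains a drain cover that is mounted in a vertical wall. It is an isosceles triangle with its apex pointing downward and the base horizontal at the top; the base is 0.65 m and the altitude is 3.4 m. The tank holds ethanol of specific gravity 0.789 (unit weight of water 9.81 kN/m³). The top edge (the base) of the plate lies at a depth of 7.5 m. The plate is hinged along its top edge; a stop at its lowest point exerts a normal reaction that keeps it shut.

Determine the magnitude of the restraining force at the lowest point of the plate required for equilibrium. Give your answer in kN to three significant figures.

γ = 0.789 × 9.81 = 7.74009 kN/m³.
With the apex down, the centroid sits h/3 = 3.4/3 = 1.13333 m below the base (the top edge), so the centroid depth is h_c = 7.5 + 1.13333 = 8.63333 m.
A = ½ × 0.65 × 3.4 = 1.105 m².
Resultant F = γ·h_c·A = 7.74009 × 8.63333 × 1.105 = 73.8391 kN.
I_c = b·h³/36 = 0.65 × 3.4³/36 = 0.709656 m⁴.
Centre of pressure: y_p = y_c + I_c/(y_c·A) = 8.63333 + 0.709656/(8.63333 × 1.105) = 8.63333 + 0.0743887 = 8.70772 m along the plane.
The resultant acts 1.13333 + 0.0743887 = 1.20772 m (along the plate) below the hinge at the top edge, so the moment about the hinge is M = F × 1.20772 = 73.8391 × 1.20772 = 89.177 kN·m.
A normal force at the bottom, 3.4 m from the hinge, must supply this moment: P = 89.177/3.4 = 26.2285 kN.

P ≈ 26.2 kN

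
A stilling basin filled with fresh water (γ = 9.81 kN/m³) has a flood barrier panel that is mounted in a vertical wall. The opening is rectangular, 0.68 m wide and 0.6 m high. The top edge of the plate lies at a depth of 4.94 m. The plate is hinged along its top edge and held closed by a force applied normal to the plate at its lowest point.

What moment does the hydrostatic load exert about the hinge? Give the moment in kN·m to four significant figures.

M ≈ 6.412 kN·m

γ = 9.81 kN/m³.
The centroid lies 0.6/2 = 0.3 m below the top edge, so the centroid depth is h_c = 4.94 + 0.3 = 5.24 m.
A = 0.68 × 0.6 = 0.408 m².
Resultant F = γ·h_c·A = 9.81 × 5.24 × 0.408 = 20.973 kN.
I_c = b·h³/12 = 0.68 × 0.6³/12 = 0.01224 m⁴.
Centre of pressure: y_p = y_c + I_c/(y_c·A) = 5.24 + 0.01224/(5.24 × 0.408) = 5.24 + 0.00572519 = 5.24573 m along the plane.
The resultant acts 0.3 + 0.00572519 = 0.305725 m (along the plate) below the hinge at the top edge, so the moment about the hinge is M = F × 0.305725 = 20.973 × 0.305725 = 6.41197 kN·m.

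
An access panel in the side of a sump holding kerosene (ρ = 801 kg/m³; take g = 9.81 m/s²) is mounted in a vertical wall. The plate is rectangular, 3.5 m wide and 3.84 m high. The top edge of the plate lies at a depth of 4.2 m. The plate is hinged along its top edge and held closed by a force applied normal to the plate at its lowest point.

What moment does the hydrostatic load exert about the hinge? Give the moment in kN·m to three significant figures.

γ = ρg = 801 × 9.81 / 1000 = 7.85781 kN/m³.
The centroid lies 3.84/2 = 1.92 m below the top edge, so the centroid depth is h_c = 4.2 + 1.92 = 6.12 m.
A = 3.5 × 3.84 = 13.44 m².
Resultant F = γ·h_c·A = 7.85781 × 6.12 × 13.44 = 646.327 kN.
I_c = b·h³/12 = 3.5 × 3.84³/12 = 16.5151 m⁴.
Centre of pressure: y_p = y_c + I_c/(y_c·A) = 6.12 + 16.5151/(6.12 × 13.44) = 6.12 + 0.200785 = 6.32078 m along the plane.
The resultant acts 1.92 + 0.200785 = 2.12078 m (along the plate) below the hinge at the top edge, so the moment about the hinge is M = F × 2.12078 = 646.327 × 2.12078 = 1370.72 kN·m.

M ≈ 1370 kN·m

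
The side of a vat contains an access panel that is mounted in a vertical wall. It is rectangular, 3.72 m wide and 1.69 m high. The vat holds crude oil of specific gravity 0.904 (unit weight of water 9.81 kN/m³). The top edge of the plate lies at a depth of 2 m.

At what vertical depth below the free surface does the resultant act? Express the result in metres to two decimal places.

γ = 0.904 × 9.81 = 8.86824 kN/m³.
The centroid lies 1.69/2 = 0.845 m below the top edge, so the centroid depth is h_c = 2 + 0.845 = 2.845 m.
A = 3.72 × 1.69 = 6.2868 m².
Resultant F = γ·h_c·A = 8.86824 × 2.845 × 6.2868 = 158.617 kN.
I_c = b·h³/12 = 3.72 × 1.69³/12 = 1.49631 m⁴.
Centre of pressure: y_p = y_c + I_c/(y_c·A) = 2.845 + 1.49631/(2.845 × 6.2868) = 2.845 + 0.0836584 = 2.92866 m along the plane.

h_p = 2.93 m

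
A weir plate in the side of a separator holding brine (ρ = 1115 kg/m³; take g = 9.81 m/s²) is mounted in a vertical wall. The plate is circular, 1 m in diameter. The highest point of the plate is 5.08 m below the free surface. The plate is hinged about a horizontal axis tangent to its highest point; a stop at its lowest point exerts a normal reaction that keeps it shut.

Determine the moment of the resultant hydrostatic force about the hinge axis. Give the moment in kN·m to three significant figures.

M ≈ 24.5 kN·m

γ = ρg = 1115 × 9.81 / 1000 = 10.93815 kN/m³.
The centroid is at the centre, 0.5 m below the top of the plate, so the centroid depth is h_c = 5.08 + 0.5 = 5.58 m.
A = π(0.5)² = 0.785398 m².
Resultant F = γ·h_c·A = 10.93815 × 5.58 × 0.785398 = 47.9367 kN.
I_c = πr⁴/4 = π × 0.5⁴/4 = 0.0490874 m⁴.
Centre of pressure: y_p = y_c + I_c/(y_c·A) = 5.58 + 0.0490874/(5.58 × 0.785398) = 5.58 + 0.0112007 = 5.5912 m along the plane.
The resultant acts 0.5 + 0.0112007 = 0.511201 m (along the plate) below the hinge at the top edge, so the moment about the hinge is M = F × 0.511201 = 47.9367 × 0.511201 = 24.5053 kN·m.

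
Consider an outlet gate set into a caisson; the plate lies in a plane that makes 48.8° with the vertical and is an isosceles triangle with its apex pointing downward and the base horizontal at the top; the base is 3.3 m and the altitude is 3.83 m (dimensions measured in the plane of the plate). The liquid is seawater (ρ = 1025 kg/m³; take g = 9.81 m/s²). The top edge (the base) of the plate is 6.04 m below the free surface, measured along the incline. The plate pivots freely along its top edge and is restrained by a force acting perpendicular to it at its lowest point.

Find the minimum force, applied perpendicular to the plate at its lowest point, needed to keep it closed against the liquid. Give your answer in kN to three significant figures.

P ≈ 111 kN

γ = ρg = 1025 × 9.81 / 1000 = 10.05525 kN/m³.
The plate makes 48.8° with the vertical, i.e. θ = 90° − 48.8° = 41.2° to the horizontal. Measuring y along the incline from the free-surface line, vertical depth h = y·sinθ with sinθ = 0.658689.
With the apex down, the centroid sits h/3 = 3.83/3 = 1.27667 m below the base (the top edge), so y_c = 6.04 + 1.27667 = 7.31667 m and h_c = 7.31667 × 0.658689 = 4.81941 m.
A = ½ × 3.3 × 3.83 = 6.3195 m².
Resultant F = γ·h_c·A = 10.05525 × 4.81941 × 6.3195 = 306.245 kN.
I_c = b·h³/36 = 3.3 × 3.83³/36 = 5.15001 m⁴.
Centre of pressure: y_p = y_c + I_c/(y_c·A) = 7.31667 + 5.15001/(7.31667 × 6.3195) = 7.31667 + 0.111381 = 7.42805 m along the plane.
The resultant acts 1.27667 + 0.111381 = 1.38805 m (along the plate) below the hinge at the top edge, so the moment about the hinge is M = F × 1.38805 = 306.245 × 1.38805 = 425.083 kN·m.
A normal force at the bottom, 3.83 m from the hinge, must supply this moment: P = 425.083/3.83 = 110.988 kN.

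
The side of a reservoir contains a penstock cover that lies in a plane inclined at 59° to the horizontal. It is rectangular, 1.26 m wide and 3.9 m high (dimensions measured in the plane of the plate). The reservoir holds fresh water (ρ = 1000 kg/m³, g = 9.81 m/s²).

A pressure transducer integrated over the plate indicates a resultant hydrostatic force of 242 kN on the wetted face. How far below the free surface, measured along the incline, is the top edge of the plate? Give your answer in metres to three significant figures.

y_top ≈ 3.91 m

γ = ρg = 1000 × 9.81 = 9810 N/m³ = 9.81 kN/m³.
A = 1.26 × 3.9 = 4.914 m².
From F = γ·h_c·A, the centroid depth is h_c = 242/(9.81 × 4.914) = 5.02009 m.
Let θ = 59° be the plate's angle to the horizontal; measure y along the incline from where the plane meets the free surface. Vertical depth h = y·sinθ with sinθ = 0.857167.
Along the incline, y_c = h_c/sinθ = 5.02009/0.857167 = 5.85661 m.
The centroid lies 3.9/2 = 1.95 m below the top edge, so the top edge sits at y_top = 5.85661 − 1.95 = 3.90661 m along the incline.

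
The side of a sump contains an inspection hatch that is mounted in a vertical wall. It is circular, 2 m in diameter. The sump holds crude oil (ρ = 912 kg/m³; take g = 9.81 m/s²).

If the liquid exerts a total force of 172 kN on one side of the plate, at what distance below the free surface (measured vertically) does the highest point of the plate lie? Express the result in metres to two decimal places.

γ = ρg = 912 × 9.81 / 1000 = 8.94672 kN/m³.
A = π(1)² = 3.14159 m².
From F = γ·h_c·A, the centroid depth is h_c = 172/(8.94672 × 3.14159) = 6.11949 m.
The centroid is at the centre, 1 m below the top of the plate, so the highest point sits at h_top = 6.11949 − 1 = 5.11949 m below the surface.

d_top ≈ 5.12 m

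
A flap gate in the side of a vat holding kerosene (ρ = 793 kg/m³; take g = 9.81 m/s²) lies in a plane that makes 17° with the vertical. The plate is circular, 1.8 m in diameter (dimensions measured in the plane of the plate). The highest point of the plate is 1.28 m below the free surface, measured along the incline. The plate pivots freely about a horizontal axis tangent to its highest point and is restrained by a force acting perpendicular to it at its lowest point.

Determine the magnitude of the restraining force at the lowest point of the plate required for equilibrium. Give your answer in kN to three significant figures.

P ≈ 22.8 kN

γ = ρg = 793 × 9.81 / 1000 = 7.77933 kN/m³.
The plate makes 17° with the vertical, i.e. θ = 90° − 17° = 73° to the horizontal. Measuring y along the incline from the free-surface line, vertical depth h = y·sinθ with sinθ = 0.956305.
The centroid is at the centre, 0.9 m below the top of the plate, so y_c = 1.28 + 0.9 = 2.18 m and h_c = 2.18 × 0.956305 = 2.08474 m.
A = π(0.9)² = 2.54469 m².
Resultant F = γ·h_c·A = 7.77933 × 2.08474 × 2.54469 = 41.2695 kN.
I_c = πr⁴/4 = π × 0.9⁴/4 = 0.5153 m⁴.
Centre of pressure: y_p = y_c + I_c/(y_c·A) = 2.18 + 0.5153/(2.18 × 2.54469) = 2.18 + 0.09289 = 2.27289 m along the plane.
The resultant acts 0.9 + 0.09289 = 0.99289 m (along the plate) below the hinge at the top edge, so the moment about the hinge is M = F × 0.99289 = 41.2695 × 0.99289 = 40.9761 kN·m.
A normal force at the bottom, 1.8 m from the hinge, must supply this moment: P = 40.9761/1.8 = 22.7645 kN.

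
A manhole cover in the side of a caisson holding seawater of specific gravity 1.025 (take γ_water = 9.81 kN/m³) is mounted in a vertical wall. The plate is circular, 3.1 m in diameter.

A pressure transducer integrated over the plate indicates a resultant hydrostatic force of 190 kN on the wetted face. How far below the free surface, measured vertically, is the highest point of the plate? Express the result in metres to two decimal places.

d_top ≈ 0.95 m

γ = 1.025 × 9.81 = 10.05525 kN/m³.
A = π(1.55)² = 7.54768 m².
From F = γ·h_c·A, the centroid depth is h_c = 190/(10.05525 × 7.54768) = 2.5035 m.
The centroid is at the centre, 1.55 m below the top of the plate, so the highest point sits at h_top = 2.5035 − 1.55 = 0.9535 m below the surface.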